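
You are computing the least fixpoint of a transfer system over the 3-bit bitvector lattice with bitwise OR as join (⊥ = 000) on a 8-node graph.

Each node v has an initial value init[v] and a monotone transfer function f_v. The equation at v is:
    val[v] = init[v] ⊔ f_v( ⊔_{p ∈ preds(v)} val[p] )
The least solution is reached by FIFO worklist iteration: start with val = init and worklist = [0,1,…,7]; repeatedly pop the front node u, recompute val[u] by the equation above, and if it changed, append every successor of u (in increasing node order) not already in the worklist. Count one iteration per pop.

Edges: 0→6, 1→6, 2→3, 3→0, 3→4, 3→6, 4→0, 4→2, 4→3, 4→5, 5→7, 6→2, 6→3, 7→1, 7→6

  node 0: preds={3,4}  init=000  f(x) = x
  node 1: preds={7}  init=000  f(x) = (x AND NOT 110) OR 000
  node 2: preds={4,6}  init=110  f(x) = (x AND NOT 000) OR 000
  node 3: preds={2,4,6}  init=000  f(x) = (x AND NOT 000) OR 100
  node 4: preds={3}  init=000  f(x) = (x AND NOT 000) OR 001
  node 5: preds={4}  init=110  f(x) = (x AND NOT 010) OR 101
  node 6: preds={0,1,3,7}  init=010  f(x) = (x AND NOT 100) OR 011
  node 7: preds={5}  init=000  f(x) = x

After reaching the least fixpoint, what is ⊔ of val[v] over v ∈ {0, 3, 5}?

Trace (15 dequeues):
  [1] u=0 | in 000 | out 000 | ==
  [2] u=1 | in 000 | out 000 | ==
  [3] u=2 | in 010 | out 110 | ==
  [4] u=3 | in 110 | out 110 | prev 000 | push {0}
  [5] u=4 | in 110 | out 111 | prev 000 | push {2,3}
  [6] u=5 | in 111 | out 111 | prev 110 | push {}
  [7] u=6 | in 110 | out 011 | prev 010 | push {}
  [8] u=7 | in 111 | out 111 | prev 000 | push {1,6}
  [9] u=0 | in 111 | out 111 | prev 000 | push {}
  [10] u=2 | in 111 | out 111 | prev 110 | push {}
  [11] u=3 | in 111 | out 111 | prev 110 | push {0,4}
  [12] u=1 | in 111 | out 001 | prev 000 | push {}
  [13] u=6 | in 111 | out 011 | ==
  [14] u=0 | in 111 | out 111 | ==
  [15] u=4 | in 111 | out 111 | ==

Converged values:
  [0] 111
  [1] 001
  [2] 111
  [3] 111
  [4] 111
  [5] 111
  [6] 011
  [7] 111

111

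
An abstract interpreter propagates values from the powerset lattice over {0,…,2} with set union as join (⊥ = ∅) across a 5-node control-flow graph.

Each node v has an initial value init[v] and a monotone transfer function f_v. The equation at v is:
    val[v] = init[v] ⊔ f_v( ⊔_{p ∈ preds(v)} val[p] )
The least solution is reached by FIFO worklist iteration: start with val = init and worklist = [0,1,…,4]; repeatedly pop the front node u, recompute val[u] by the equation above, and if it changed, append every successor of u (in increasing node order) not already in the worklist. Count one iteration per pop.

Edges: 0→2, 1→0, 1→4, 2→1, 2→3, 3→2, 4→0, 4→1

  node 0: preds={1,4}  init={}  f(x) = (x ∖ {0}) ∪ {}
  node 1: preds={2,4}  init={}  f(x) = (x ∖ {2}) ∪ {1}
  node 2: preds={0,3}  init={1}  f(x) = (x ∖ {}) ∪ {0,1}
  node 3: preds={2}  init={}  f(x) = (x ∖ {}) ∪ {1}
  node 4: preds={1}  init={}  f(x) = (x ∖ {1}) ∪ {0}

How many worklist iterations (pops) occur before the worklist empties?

Trace (10 dequeues):
  [1] u=0 | in {} | out {} | ==
  [2] u=1 | in {1} | out {1} | prev {} | push {0}
  [3] u=2 | in {} | out {0,1} | prev {1} | push {1}
  [4] u=3 | in {0,1} | out {0,1} | prev {} | push {2}
  [5] u=4 | in {1} | out {0} | prev {} | push {}
  [6] u=0 | in {0,1} | out {1} | prev {} | push {}
  [7] u=1 | in {0,1} | out {0,1} | prev {1} | push {0,4}
  [8] u=2 | in {0,1} | out {0,1} | ==
  [9] u=0 | in {0,1} | out {1} | ==
  [10] u=4 | in {0,1} | out {0} | ==

Converged values:
  [0] {1}
  [1] {0,1}
  [2] {0,1}
  [3] {0,1}
  [4] {0}

10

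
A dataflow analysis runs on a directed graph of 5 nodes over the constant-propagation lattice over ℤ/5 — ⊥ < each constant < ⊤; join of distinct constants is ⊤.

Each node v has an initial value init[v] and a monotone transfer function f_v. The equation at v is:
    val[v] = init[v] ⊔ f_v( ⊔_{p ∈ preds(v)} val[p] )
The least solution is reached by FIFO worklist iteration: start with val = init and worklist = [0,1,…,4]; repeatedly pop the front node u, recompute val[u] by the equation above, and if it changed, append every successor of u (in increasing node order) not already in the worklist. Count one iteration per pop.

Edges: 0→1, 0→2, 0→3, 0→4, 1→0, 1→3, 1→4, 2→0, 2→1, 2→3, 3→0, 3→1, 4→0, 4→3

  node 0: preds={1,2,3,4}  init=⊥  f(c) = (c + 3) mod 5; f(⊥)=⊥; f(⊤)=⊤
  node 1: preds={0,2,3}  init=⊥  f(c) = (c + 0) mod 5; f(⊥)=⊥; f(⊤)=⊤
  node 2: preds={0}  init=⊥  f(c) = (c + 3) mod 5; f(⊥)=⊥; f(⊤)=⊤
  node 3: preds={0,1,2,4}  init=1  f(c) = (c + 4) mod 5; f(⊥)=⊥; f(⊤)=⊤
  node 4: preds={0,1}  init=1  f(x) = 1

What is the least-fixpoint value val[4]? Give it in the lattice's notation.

Iteration log — 12 steps:
  step 1. node 0  ⊔preds=1  new=4  old=⊥  +wl: 
  step 2. node 1  ⊔preds=⊤  new=⊤  old=⊥  +wl: 0
  step 3. node 2  ⊔preds=4  new=2  old=⊥  +wl: 1
  step 4. node 3  ⊔preds=⊤  new=⊤  old=1  +wl: 
  step 5. node 4  ⊔preds=⊤  new=1  stable
  step 6. node 0  ⊔preds=⊤  new=⊤  old=4  +wl: 2,3,4
  step 7. node 1  ⊔preds=⊤  new=⊤  stable
  step 8. node 2  ⊔preds=⊤  new=⊤  old=2  +wl: 0,1
  step 9. node 3  ⊔preds=⊤  new=⊤  stable
  step 10. node 4  ⊔preds=⊤  new=1  stable
  step 11. node 0  ⊔preds=⊤  new=⊤  stable
  step 12. node 1  ⊔preds=⊤  new=⊤  stable

Least fixpoint reached:
  node 0: ⊤
  node 1: ⊤
  node 2: ⊤
  node 3: ⊤
  node 4: 1

1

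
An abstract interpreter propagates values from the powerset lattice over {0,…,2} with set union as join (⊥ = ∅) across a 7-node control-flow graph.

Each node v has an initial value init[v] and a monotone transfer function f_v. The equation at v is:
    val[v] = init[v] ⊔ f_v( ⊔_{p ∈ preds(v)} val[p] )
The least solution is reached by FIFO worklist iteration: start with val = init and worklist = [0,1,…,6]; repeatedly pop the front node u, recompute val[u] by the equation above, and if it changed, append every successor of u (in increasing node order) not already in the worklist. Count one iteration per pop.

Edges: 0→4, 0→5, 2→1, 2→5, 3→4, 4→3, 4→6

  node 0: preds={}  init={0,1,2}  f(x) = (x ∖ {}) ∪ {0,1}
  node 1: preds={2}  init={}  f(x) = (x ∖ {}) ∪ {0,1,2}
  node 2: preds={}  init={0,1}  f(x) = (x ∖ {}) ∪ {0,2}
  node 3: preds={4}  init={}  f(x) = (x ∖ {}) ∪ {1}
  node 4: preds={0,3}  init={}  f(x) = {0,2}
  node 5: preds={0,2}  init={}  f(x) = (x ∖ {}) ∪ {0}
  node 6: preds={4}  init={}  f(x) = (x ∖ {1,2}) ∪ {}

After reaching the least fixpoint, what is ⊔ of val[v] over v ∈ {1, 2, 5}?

Iteration log — 10 steps:
  step 1. node 0  ⊔preds={}  new={0,1,2}  stable
  step 2. node 1  ⊔preds={0,1}  new={0,1,2}  old={}  +wl: 
  step 3. node 2  ⊔preds={}  new={0,1,2}  old={0,1}  +wl: 1
  step 4. node 3  ⊔preds={}  new={1}  old={}  +wl: 
  step 5. node 4  ⊔preds={0,1,2}  new={0,2}  old={}  +wl: 3
  step 6. node 5  ⊔preds={0,1,2}  new={0,1,2}  old={}  +wl: 
  step 7. node 6  ⊔preds={0,2}  new={0}  old={}  +wl: 
  step 8. node 1  ⊔preds={0,1,2}  new={0,1,2}  stable
  step 9. node 3  ⊔preds={0,2}  new={0,1,2}  old={1}  +wl: 4
  step 10. node 4  ⊔preds={0,1,2}  new={0,2}  stable

Least fixpoint reached:
  node 0: {0,1,2}
  node 1: {0,1,2}
  node 2: {0,1,2}
  node 3: {0,1,2}
  node 4: {0,2}
  node 5: {0,1,2}
  node 6: {0}

{0,1,2}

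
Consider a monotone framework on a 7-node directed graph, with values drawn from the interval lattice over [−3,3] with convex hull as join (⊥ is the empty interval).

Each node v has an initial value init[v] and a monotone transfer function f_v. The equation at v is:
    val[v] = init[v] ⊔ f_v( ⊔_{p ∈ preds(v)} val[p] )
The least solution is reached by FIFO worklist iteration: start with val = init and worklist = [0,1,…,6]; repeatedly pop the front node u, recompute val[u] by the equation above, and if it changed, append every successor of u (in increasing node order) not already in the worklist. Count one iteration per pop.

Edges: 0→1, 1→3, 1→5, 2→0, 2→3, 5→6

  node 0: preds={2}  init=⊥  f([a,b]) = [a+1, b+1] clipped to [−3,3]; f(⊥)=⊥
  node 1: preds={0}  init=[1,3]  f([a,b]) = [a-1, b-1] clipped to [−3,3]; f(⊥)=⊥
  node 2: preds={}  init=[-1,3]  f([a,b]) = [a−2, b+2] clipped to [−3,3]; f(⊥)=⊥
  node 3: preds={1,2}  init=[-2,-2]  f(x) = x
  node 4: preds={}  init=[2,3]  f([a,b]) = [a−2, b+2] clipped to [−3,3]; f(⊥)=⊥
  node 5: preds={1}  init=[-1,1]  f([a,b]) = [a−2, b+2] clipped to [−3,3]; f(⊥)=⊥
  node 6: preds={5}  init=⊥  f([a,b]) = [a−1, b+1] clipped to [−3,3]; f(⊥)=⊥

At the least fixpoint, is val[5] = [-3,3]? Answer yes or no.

Iteration log — 7 steps:
  step 1. node 0  ⊔preds=[-1,3]  new=[0,3]  old=⊥  +wl: 
  step 2. node 1  ⊔preds=[0,3]  new=[-1,3]  old=[1,3]  +wl: 
  step 3. node 2  ⊔preds=⊥  new=[-1,3]  stable
  step 4. node 3  ⊔preds=[-1,3]  new=[-2,3]  old=[-2,-2]  +wl: 
  step 5. node 4  ⊔preds=⊥  new=[2,3]  stable
  step 6. node 5  ⊔preds=[-1,3]  new=[-3,3]  old=[-1,1]  +wl: 
  step 7. node 6  ⊔preds=[-3,3]  new=[-3,3]  old=⊥  +wl: 

Least fixpoint reached:
  node 0: [0,3]
  node 1: [-1,3]
  node 2: [-1,3]
  node 3: [-2,3]
  node 4: [2,3]
  node 5: [-3,3]
  node 6: [-3,3]

yes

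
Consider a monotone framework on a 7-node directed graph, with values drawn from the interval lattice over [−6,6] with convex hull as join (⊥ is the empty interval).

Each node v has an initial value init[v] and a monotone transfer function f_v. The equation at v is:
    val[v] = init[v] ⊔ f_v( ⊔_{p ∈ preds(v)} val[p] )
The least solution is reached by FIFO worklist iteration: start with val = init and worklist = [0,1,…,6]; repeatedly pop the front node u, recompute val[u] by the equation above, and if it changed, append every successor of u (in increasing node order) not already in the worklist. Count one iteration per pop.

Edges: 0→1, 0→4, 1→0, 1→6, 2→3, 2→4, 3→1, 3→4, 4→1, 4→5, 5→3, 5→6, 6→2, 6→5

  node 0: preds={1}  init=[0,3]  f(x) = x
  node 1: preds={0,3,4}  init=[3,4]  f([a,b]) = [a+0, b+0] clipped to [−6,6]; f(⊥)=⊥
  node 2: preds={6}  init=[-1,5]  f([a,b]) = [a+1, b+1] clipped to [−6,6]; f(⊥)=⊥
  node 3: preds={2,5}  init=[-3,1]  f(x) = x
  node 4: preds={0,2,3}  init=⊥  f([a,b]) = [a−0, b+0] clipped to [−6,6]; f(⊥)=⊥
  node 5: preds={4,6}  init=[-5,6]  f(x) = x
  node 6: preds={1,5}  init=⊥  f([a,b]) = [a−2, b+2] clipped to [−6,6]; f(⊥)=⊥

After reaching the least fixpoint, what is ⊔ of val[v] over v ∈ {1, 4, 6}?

[-6,6]

Worklist (22 pops):
  #1 pop 0: in=[3,4] → [0,4] (was [0,3]); enqueue []
  #2 pop 1: in=[-3,4] → [-3,4] (was [3,4]); enqueue [0]
  #3 pop 2: in=⊥ → [-1,5] (no change)
  #4 pop 3: in=[-5,6] → [-5,6] (was [-3,1]); enqueue [1]
  #5 pop 4: in=[-5,6] → [-5,6] (was ⊥); enqueue []
  #6 pop 5: in=[-5,6] → [-5,6] (no change)
  #7 pop 6: in=[-5,6] → [-6,6] (was ⊥); enqueue [2,5]
  #8 pop 0: in=[-3,4] → [-3,4] (was [0,4]); enqueue [4]
  #9 pop 1: in=[-5,6] → [-5,6] (was [-3,4]); enqueue [0,6]
  #10 pop 2: in=[-6,6] → [-5,6] (was [-1,5]); enqueue [3]
  #11 pop 5: in=[-6,6] → [-6,6] (was [-5,6]); enqueue []
  #12 pop 4: in=[-5,6] → [-5,6] (no change)
  #13 pop 0: in=[-5,6] → [-5,6] (was [-3,4]); enqueue [1,4]
  #14 pop 6: in=[-6,6] → [-6,6] (no change)
  #15 pop 3: in=[-6,6] → [-6,6] (was [-5,6]); enqueue []
  #16 pop 1: in=[-6,6] → [-6,6] (was [-5,6]); enqueue [0,6]
  #17 pop 4: in=[-6,6] → [-6,6] (was [-5,6]); enqueue [1,5]
  #18 pop 0: in=[-6,6] → [-6,6] (was [-5,6]); enqueue [4]
  #19 pop 6: in=[-6,6] → [-6,6] (no change)
  #20 pop 1: in=[-6,6] → [-6,6] (no change)
  #21 pop 5: in=[-6,6] → [-6,6] (no change)
  #22 pop 4: in=[-6,6] → [-6,6] (no change)

Fixpoint:
  val[0] = [-6,6]
  val[1] = [-6,6]
  val[2] = [-5,6]
  val[3] = [-6,6]
  val[4] = [-6,6]
  val[5] = [-6,6]
  val[6] = [-6,6]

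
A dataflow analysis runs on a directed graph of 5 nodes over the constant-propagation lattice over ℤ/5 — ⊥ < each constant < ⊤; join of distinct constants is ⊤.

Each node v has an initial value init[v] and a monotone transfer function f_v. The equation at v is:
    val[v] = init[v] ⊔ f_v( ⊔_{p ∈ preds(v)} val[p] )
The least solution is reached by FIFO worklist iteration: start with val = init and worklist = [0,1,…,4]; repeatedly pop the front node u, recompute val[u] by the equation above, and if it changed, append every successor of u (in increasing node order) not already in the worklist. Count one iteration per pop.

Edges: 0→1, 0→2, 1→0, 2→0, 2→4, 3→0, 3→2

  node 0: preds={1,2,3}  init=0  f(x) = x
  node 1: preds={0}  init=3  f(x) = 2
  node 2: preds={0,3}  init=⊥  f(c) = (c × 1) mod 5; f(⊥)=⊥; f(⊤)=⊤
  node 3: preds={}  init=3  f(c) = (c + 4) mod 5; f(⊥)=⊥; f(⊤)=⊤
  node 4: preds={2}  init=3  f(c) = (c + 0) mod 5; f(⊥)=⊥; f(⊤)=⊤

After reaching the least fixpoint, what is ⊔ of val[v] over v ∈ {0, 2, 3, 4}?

⊤

Trace (6 dequeues):
  [1] u=0 | in 3 | out ⊤ | prev 0 | push {}
  [2] u=1 | in ⊤ | out ⊤ | prev 3 | push {0}
  [3] u=2 | in ⊤ | out ⊤ | prev ⊥ | push {}
  [4] u=3 | in ⊥ | out 3 | ==
  [5] u=4 | in ⊤ | out ⊤ | prev 3 | push {}
  [6] u=0 | in ⊤ | out ⊤ | ==

Converged values:
  [0] ⊤
  [1] ⊤
  [2] ⊤
  [3] 3
  [4] ⊤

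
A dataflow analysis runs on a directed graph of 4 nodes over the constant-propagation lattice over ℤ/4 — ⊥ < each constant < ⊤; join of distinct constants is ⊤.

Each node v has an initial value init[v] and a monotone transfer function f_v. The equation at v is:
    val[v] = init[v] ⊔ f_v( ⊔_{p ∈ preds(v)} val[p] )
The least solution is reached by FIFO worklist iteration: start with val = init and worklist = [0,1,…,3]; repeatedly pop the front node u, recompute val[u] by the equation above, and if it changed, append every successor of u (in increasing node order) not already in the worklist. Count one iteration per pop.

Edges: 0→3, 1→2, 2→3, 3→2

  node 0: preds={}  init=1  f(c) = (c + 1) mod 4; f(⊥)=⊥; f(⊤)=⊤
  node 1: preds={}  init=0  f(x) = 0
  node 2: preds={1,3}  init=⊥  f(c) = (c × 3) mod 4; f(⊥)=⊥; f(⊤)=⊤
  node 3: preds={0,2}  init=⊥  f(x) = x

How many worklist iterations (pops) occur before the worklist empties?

Iteration log — 6 steps:
  step 1. node 0  ⊔preds=⊥  new=1  stable
  step 2. node 1  ⊔preds=⊥  new=0  stable
  step 3. node 2  ⊔preds=0  new=0  old=⊥  +wl: 
  step 4. node 3  ⊔preds=⊤  new=⊤  old=⊥  +wl: 2
  step 5. node 2  ⊔preds=⊤  new=⊤  old=0  +wl: 3
  step 6. node 3  ⊔preds=⊤  new=⊤  stable

Least fixpoint reached:
  node 0: 1
  node 1: 0
  node 2: ⊤
  node 3: ⊤

6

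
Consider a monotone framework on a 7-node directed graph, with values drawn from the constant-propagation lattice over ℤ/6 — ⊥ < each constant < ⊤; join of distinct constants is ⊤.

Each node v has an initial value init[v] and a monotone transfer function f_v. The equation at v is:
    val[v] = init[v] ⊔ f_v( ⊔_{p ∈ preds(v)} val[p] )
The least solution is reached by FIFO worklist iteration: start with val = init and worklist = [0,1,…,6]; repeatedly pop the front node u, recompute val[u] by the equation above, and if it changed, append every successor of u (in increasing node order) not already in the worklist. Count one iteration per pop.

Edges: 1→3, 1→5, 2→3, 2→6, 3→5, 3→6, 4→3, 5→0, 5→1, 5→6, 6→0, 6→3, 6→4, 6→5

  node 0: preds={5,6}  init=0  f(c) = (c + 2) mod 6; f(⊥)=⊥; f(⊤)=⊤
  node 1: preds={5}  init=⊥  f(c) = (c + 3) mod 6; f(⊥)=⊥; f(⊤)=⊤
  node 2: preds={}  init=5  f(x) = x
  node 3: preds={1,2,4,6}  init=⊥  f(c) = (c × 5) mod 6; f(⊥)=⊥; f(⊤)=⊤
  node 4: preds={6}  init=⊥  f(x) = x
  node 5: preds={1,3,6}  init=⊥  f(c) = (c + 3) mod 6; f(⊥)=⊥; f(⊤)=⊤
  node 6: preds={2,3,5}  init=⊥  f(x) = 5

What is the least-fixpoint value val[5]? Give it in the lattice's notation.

⊤

Iteration log — 18 steps:
  step 1. node 0  ⊔preds=⊥  new=0  stable
  step 2. node 1  ⊔preds=⊥  new=⊥  stable
  step 3. node 2  ⊔preds=⊥  new=5  stable
  step 4. node 3  ⊔preds=5  new=1  old=⊥  +wl: 
  step 5. node 4  ⊔preds=⊥  new=⊥  stable
  step 6. node 5  ⊔preds=1  new=4  old=⊥  +wl: 0,1
  step 7. node 6  ⊔preds=⊤  new=5  old=⊥  +wl: 3,4,5
  step 8. node 0  ⊔preds=⊤  new=⊤  old=0  +wl: 
  step 9. node 1  ⊔preds=4  new=1  old=⊥  +wl: 
  step 10. node 3  ⊔preds=⊤  new=⊤  old=1  +wl: 6
  step 11. node 4  ⊔preds=5  new=5  old=⊥  +wl: 3
  step 12. node 5  ⊔preds=⊤  new=⊤  old=4  +wl: 0,1
  step 13. node 6  ⊔preds=⊤  new=5  stable
  step 14. node 3  ⊔preds=⊤  new=⊤  stable
  step 15. node 0  ⊔preds=⊤  new=⊤  stable
  step 16. node 1  ⊔preds=⊤  new=⊤  old=1  +wl: 3,5
  step 17. node 3  ⊔preds=⊤  new=⊤  stable
  step 18. node 5  ⊔preds=⊤  new=⊤  stable

Least fixpoint reached:
  node 0: ⊤
  node 1: ⊤
  node 2: 5
  node 3: ⊤
  node 4: 5
  node 5: ⊤
  node 6: 5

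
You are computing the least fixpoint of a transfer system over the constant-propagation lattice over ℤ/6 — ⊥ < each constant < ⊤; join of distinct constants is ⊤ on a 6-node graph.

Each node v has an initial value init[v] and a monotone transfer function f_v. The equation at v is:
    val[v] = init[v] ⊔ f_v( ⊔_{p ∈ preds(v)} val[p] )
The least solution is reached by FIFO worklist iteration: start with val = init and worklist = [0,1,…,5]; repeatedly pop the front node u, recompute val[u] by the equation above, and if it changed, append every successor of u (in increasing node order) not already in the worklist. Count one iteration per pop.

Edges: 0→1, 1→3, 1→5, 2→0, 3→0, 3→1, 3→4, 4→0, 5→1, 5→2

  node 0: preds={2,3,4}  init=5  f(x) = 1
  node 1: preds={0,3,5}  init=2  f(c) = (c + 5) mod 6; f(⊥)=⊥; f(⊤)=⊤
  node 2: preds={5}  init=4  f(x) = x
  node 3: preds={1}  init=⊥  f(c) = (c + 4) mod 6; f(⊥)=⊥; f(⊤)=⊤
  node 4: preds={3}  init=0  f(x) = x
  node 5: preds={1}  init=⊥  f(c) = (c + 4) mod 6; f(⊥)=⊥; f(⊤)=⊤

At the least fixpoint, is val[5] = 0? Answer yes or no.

no

Worklist (10 pops):
  #1 pop 0: in=⊤ → ⊤ (was 5); enqueue []
  #2 pop 1: in=⊤ → ⊤ (was 2); enqueue []
  #3 pop 2: in=⊥ → 4 (no change)
  #4 pop 3: in=⊤ → ⊤ (was ⊥); enqueue [0,1]
  #5 pop 4: in=⊤ → ⊤ (was 0); enqueue []
  #6 pop 5: in=⊤ → ⊤ (was ⊥); enqueue [2]
  #7 pop 0: in=⊤ → ⊤ (no change)
  #8 pop 1: in=⊤ → ⊤ (no change)
  #9 pop 2: in=⊤ → ⊤ (was 4); enqueue [0]
  #10 pop 0: in=⊤ → ⊤ (no change)

Fixpoint:
  val[0] = ⊤
  val[1] = ⊤
  val[2] = ⊤
  val[3] = ⊤
  val[4] = ⊤
  val[5] = ⊤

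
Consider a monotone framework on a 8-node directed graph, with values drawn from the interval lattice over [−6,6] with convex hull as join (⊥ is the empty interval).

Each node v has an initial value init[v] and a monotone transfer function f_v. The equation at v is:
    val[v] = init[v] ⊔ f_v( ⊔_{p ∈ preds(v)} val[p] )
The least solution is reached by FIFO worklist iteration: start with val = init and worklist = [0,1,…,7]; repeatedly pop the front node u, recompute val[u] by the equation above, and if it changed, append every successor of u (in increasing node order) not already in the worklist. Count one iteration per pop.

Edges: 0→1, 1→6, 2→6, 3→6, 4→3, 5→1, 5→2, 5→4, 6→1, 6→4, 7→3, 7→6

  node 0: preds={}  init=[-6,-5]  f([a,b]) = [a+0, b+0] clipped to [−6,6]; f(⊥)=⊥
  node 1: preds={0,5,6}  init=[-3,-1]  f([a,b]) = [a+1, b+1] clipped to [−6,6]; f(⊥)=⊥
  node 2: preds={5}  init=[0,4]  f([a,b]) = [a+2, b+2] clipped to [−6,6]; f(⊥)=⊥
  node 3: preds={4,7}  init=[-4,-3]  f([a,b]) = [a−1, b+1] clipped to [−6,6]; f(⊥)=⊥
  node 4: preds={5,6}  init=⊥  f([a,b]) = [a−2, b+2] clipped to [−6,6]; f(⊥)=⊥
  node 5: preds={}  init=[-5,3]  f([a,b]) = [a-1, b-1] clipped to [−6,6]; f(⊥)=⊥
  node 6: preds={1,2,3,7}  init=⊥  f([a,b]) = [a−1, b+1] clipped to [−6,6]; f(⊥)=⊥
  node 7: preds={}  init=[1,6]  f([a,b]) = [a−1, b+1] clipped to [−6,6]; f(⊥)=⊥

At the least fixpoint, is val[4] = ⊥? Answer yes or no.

Trace (13 dequeues):
  [1] u=0 | in ⊥ | out [-6,-5] | ==
  [2] u=1 | in [-6,3] | out [-5,4] | prev [-3,-1] | push {}
  [3] u=2 | in [-5,3] | out [-3,5] | prev [0,4] | push {}
  [4] u=3 | in [1,6] | out [-4,6] | prev [-4,-3] | push {}
  [5] u=4 | in [-5,3] | out [-6,5] | prev ⊥ | push {3}
  [6] u=5 | in ⊥ | out [-5,3] | ==
  [7] u=6 | in [-5,6] | out [-6,6] | prev ⊥ | push {1,4}
  [8] u=7 | in ⊥ | out [1,6] | ==
  [9] u=3 | in [-6,6] | out [-6,6] | prev [-4,6] | push {6}
  [10] u=1 | in [-6,6] | out [-5,6] | prev [-5,4] | push {}
  [11] u=4 | in [-6,6] | out [-6,6] | prev [-6,5] | push {3}
  [12] u=6 | in [-6,6] | out [-6,6] | ==
  [13] u=3 | in [-6,6] | out [-6,6] | ==

Converged values:
  [0] [-6,-5]
  [1] [-5,6]
  [2] [-3,5]
  [3] [-6,6]
  [4] [-6,6]
  [5] [-5,3]
  [6] [-6,6]
  [7] [1,6]

no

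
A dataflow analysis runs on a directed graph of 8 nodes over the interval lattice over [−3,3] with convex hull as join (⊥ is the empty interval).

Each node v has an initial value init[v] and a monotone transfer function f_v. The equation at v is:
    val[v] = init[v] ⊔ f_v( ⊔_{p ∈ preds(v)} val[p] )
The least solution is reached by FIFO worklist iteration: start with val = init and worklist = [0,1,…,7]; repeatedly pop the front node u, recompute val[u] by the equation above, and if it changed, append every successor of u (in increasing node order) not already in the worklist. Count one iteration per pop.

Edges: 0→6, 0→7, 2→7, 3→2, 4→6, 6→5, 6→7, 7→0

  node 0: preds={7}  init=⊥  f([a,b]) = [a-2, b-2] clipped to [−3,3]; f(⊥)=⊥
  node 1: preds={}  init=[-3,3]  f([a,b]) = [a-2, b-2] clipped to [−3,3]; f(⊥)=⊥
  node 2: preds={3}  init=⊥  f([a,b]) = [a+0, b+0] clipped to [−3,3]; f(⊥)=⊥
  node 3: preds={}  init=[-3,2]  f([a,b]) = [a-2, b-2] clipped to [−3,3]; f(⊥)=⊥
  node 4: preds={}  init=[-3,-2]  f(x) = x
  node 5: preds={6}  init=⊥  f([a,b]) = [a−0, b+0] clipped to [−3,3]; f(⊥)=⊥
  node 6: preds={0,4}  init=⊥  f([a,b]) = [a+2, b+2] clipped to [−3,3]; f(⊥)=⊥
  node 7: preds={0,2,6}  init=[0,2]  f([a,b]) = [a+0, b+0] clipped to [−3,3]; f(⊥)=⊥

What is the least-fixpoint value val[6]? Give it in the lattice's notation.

[-1,2]

Worklist (12 pops):
  #1 pop 0: in=[0,2] → [-2,0] (was ⊥); enqueue []
  #2 pop 1: in=⊥ → [-3,3] (no change)
  #3 pop 2: in=[-3,2] → [-3,2] (was ⊥); enqueue []
  #4 pop 3: in=⊥ → [-3,2] (no change)
  #5 pop 4: in=⊥ → [-3,-2] (no change)
  #6 pop 5: in=⊥ → ⊥ (no change)
  #7 pop 6: in=[-3,0] → [-1,2] (was ⊥); enqueue [5]
  #8 pop 7: in=[-3,2] → [-3,2] (was [0,2]); enqueue [0]
  #9 pop 5: in=[-1,2] → [-1,2] (was ⊥); enqueue []
  #10 pop 0: in=[-3,2] → [-3,0] (was [-2,0]); enqueue [6,7]
  #11 pop 6: in=[-3,0] → [-1,2] (no change)
  #12 pop 7: in=[-3,2] → [-3,2] (no change)

Fixpoint:
  val[0] = [-3,0]
  val[1] = [-3,3]
  val[2] = [-3,2]
  val[3] = [-3,2]
  val[4] = [-3,-2]
  val[5] = [-1,2]
  val[6] = [-1,2]
  val[7] = [-3,2]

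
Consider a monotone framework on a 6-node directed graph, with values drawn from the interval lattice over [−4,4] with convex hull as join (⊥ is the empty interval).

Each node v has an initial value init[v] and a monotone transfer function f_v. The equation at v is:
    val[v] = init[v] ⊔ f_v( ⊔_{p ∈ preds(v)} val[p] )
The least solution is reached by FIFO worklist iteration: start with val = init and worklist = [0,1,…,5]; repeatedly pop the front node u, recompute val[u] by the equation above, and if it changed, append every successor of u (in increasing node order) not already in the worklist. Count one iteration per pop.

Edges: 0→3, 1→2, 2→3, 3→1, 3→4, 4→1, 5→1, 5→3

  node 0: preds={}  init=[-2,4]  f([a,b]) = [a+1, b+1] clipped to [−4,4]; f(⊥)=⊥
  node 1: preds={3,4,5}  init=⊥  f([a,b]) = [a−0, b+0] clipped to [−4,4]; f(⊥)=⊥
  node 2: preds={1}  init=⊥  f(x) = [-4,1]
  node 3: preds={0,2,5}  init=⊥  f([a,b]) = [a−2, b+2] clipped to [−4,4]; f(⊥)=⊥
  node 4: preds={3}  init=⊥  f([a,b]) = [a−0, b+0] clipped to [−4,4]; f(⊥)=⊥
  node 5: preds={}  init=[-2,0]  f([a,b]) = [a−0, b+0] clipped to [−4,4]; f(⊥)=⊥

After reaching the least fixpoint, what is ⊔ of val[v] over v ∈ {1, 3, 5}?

[-4,4]

Worklist (8 pops):
  #1 pop 0: in=⊥ → [-2,4] (no change)
  #2 pop 1: in=[-2,0] → [-2,0] (was ⊥); enqueue []
  #3 pop 2: in=[-2,0] → [-4,1] (was ⊥); enqueue []
  #4 pop 3: in=[-4,4] → [-4,4] (was ⊥); enqueue [1]
  #5 pop 4: in=[-4,4] → [-4,4] (was ⊥); enqueue []
  #6 pop 5: in=⊥ → [-2,0] (no change)
  #7 pop 1: in=[-4,4] → [-4,4] (was [-2,0]); enqueue [2]
  #8 pop 2: in=[-4,4] → [-4,1] (no change)

Fixpoint:
  val[0] = [-2,4]
  val[1] = [-4,4]
  val[2] = [-4,1]
  val[3] = [-4,4]
  val[4] = [-4,4]
  val[5] = [-2,0]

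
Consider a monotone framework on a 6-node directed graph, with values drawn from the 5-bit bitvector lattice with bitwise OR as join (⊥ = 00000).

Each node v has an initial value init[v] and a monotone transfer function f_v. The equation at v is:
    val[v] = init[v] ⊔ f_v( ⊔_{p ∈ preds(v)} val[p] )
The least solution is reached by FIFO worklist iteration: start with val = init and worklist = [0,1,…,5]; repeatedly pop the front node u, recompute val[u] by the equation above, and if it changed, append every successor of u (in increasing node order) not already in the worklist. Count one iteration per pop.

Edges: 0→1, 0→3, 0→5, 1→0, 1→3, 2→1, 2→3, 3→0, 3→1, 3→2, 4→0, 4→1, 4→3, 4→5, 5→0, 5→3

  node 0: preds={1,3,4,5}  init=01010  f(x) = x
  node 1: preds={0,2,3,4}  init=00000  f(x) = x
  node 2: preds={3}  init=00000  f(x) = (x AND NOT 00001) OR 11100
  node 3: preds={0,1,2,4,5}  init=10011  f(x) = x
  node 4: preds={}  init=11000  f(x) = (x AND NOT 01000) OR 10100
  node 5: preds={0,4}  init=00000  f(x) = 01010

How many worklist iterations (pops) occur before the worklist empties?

12

Iteration log — 12 steps:
  step 1. node 0  ⊔preds=11011  new=11011  old=01010  +wl: 
  step 2. node 1  ⊔preds=11011  new=11011  old=00000  +wl: 0
  step 3. node 2  ⊔preds=10011  new=11110  old=00000  +wl: 1
  step 4. node 3  ⊔preds=11111  new=11111  old=10011  +wl: 2
  step 5. node 4  ⊔preds=00000  new=11100  old=11000  +wl: 3
  step 6. node 5  ⊔preds=11111  new=01010  old=00000  +wl: 
  step 7. node 0  ⊔preds=11111  new=11111  old=11011  +wl: 5
  step 8. node 1  ⊔preds=11111  new=11111  old=11011  +wl: 0
  step 9. node 2  ⊔preds=11111  new=11110  stable
  step 10. node 3  ⊔preds=11111  new=11111  stable
  step 11. node 5  ⊔preds=11111  new=01010  stable
  step 12. node 0  ⊔preds=11111  new=11111  stable

Least fixpoint reached:
  node 0: 11111
  node 1: 11111
  node 2: 11110
  node 3: 11111
  node 4: 11100
  node 5: 01010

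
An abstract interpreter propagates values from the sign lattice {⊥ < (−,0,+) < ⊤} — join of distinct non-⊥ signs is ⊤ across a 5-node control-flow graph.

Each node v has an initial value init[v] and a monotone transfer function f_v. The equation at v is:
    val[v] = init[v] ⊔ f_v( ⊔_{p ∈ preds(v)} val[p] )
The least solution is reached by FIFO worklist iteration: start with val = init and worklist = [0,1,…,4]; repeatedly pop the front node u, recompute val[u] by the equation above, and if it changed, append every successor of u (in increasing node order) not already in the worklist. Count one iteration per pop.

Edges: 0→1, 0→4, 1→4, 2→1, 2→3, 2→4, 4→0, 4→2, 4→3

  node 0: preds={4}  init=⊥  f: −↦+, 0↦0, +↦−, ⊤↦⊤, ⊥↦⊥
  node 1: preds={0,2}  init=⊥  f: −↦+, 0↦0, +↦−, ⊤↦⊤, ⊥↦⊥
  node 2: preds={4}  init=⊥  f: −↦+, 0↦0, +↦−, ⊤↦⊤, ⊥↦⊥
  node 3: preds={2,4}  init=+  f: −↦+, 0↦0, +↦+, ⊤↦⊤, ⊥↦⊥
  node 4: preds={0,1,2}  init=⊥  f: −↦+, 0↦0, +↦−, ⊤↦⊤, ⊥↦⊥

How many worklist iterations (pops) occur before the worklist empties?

5

Iteration log — 5 steps:
  step 1. node 0  ⊔preds=⊥  new=⊥  stable
  step 2. node 1  ⊔preds=⊥  new=⊥  stable
  step 3. node 2  ⊔preds=⊥  new=⊥  stable
  step 4. node 3  ⊔preds=⊥  new=+  stable
  step 5. node 4  ⊔preds=⊥  new=⊥  stable

Least fixpoint reached:
  node 0: ⊥
  node 1: ⊥
  node 2: ⊥
  node 3: +
  node 4: ⊥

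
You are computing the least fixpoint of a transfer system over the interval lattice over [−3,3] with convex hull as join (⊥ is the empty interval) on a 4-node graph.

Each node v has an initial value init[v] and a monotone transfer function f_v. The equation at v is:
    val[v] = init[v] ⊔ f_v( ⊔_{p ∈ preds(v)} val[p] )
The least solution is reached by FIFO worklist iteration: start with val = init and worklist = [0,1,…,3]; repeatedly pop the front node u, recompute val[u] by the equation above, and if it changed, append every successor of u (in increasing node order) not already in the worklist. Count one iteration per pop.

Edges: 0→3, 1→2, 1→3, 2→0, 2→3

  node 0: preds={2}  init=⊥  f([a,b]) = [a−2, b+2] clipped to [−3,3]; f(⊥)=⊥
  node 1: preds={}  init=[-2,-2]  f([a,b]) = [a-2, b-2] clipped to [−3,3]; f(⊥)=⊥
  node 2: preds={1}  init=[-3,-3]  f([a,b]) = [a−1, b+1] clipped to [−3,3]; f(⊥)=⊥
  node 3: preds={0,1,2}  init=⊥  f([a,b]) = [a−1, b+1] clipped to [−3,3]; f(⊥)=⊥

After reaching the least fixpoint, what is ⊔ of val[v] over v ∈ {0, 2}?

Iteration log — 6 steps:
  step 1. node 0  ⊔preds=[-3,-3]  new=[-3,-1]  old=⊥  +wl: 
  step 2. node 1  ⊔preds=⊥  new=[-2,-2]  stable
  step 3. node 2  ⊔preds=[-2,-2]  new=[-3,-1]  old=[-3,-3]  +wl: 0
  step 4. node 3  ⊔preds=[-3,-1]  new=[-3,0]  old=⊥  +wl: 
  step 5. node 0  ⊔preds=[-3,-1]  new=[-3,1]  old=[-3,-1]  +wl: 3
  step 6. node 3  ⊔preds=[-3,1]  new=[-3,2]  old=[-3,0]  +wl: 

Least fixpoint reached:
  node 0: [-3,1]
  node 1: [-2,-2]
  node 2: [-3,-1]
  node 3: [-3,2]

[-3,1]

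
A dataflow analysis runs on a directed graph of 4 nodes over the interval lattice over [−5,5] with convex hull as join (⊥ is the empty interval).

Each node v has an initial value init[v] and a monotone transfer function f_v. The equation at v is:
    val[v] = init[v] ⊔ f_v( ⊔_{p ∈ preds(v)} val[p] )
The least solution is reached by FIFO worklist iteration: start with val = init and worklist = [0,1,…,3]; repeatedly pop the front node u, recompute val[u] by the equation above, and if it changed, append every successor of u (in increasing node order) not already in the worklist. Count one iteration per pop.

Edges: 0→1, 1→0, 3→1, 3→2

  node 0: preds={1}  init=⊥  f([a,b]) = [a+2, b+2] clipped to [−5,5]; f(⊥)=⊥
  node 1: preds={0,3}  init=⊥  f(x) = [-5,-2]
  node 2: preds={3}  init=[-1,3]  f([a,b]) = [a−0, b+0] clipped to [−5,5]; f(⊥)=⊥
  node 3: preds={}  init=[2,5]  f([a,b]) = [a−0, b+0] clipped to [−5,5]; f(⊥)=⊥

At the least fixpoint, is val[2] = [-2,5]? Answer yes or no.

no

Worklist (6 pops):
  #1 pop 0: in=⊥ → ⊥ (no change)
  #2 pop 1: in=[2,5] → [-5,-2] (was ⊥); enqueue [0]
  #3 pop 2: in=[2,5] → [-1,5] (was [-1,3]); enqueue []
  #4 pop 3: in=⊥ → [2,5] (no change)
  #5 pop 0: in=[-5,-2] → [-3,0] (was ⊥); enqueue [1]
  #6 pop 1: in=[-3,5] → [-5,-2] (no change)

Fixpoint:
  val[0] = [-3,0]
  val[1] = [-5,-2]
  val[2] = [-1,5]
  val[3] = [2,5]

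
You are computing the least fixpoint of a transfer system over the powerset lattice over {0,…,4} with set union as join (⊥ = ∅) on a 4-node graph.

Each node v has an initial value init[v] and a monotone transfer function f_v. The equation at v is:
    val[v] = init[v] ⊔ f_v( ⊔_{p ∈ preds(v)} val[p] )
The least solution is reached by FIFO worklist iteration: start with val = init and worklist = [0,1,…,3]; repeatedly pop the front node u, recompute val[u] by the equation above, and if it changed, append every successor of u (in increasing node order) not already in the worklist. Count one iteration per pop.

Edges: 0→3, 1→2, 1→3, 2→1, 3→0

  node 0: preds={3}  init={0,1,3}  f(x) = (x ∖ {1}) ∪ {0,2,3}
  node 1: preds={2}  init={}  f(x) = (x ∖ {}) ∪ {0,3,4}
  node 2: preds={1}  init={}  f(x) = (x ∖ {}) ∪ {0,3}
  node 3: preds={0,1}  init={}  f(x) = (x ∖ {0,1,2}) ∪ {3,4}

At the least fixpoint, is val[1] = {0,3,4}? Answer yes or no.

yes

Trace (7 dequeues):
  [1] u=0 | in {} | out {0,1,2,3} | prev {0,1,3} | push {}
  [2] u=1 | in {} | out {0,3,4} | prev {} | push {}
  [3] u=2 | in {0,3,4} | out {0,3,4} | prev {} | push {1}
  [4] u=3 | in {0,1,2,3,4} | out {3,4} | prev {} | push {0}
  [5] u=1 | in {0,3,4} | out {0,3,4} | ==
  [6] u=0 | in {3,4} | out {0,1,2,3,4} | prev {0,1,2,3} | push {3}
  [7] u=3 | in {0,1,2,3,4} | out {3,4} | ==

Converged values:
  [0] {0,1,2,3,4}
  [1] {0,3,4}
  [2] {0,3,4}
  [3] {3,4}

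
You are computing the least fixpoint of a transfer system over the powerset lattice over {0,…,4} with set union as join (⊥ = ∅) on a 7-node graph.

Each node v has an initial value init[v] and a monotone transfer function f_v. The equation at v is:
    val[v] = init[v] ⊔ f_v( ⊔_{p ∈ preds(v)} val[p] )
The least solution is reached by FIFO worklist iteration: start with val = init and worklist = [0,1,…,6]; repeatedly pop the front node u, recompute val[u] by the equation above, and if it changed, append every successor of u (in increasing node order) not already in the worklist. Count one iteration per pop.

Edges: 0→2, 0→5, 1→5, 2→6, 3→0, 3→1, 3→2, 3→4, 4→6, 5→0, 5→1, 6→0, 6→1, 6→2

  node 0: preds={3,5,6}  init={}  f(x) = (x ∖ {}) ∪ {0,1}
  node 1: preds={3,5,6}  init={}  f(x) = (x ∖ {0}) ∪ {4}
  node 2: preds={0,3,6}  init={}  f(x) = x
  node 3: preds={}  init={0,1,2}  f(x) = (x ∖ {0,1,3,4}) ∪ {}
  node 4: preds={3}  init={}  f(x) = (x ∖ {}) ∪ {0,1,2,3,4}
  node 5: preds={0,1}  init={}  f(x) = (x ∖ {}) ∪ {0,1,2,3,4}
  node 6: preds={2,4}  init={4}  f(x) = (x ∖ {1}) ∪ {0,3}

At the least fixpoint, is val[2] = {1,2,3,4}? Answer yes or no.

no

Trace (12 dequeues):
  [1] u=0 | in {0,1,2,4} | out {0,1,2,4} | prev {} | push {}
  [2] u=1 | in {0,1,2,4} | out {1,2,4} | prev {} | push {}
  [3] u=2 | in {0,1,2,4} | out {0,1,2,4} | prev {} | push {}
  [4] u=3 | in {} | out {0,1,2} | ==
  [5] u=4 | in {0,1,2} | out {0,1,2,3,4} | prev {} | push {}
  [6] u=5 | in {0,1,2,4} | out {0,1,2,3,4} | prev {} | push {0,1}
  [7] u=6 | in {0,1,2,3,4} | out {0,2,3,4} | prev {4} | push {2}
  [8] u=0 | in {0,1,2,3,4} | out {0,1,2,3,4} | prev {0,1,2,4} | push {5}
  [9] u=1 | in {0,1,2,3,4} | out {1,2,3,4} | prev {1,2,4} | push {}
  [10] u=2 | in {0,1,2,3,4} | out {0,1,2,3,4} | prev {0,1,2,4} | push {6}
  [11] u=5 | in {0,1,2,3,4} | out {0,1,2,3,4} | ==
  [12] u=6 | in {0,1,2,3,4} | out {0,2,3,4} | ==

Converged values:
  [0] {0,1,2,3,4}
  [1] {1,2,3,4}
  [2] {0,1,2,3,4}
  [3] {0,1,2}
  [4] {0,1,2,3,4}
  [5] {0,1,2,3,4}
  [6] {0,2,3,4}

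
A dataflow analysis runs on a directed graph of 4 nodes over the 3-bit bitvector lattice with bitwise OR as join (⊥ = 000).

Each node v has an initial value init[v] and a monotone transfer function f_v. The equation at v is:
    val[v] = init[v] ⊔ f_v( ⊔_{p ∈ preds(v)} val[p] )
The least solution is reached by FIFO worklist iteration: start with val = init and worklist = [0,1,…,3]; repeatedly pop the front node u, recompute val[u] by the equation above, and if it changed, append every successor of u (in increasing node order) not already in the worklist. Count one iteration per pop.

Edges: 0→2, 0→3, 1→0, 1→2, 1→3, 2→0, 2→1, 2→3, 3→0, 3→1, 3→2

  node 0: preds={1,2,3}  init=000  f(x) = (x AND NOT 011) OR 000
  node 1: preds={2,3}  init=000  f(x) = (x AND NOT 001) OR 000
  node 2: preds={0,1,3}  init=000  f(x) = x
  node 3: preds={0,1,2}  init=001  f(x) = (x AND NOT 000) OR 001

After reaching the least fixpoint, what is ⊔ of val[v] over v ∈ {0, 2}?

Worklist (6 pops):
  #1 pop 0: in=001 → 000 (no change)
  #2 pop 1: in=001 → 000 (no change)
  #3 pop 2: in=001 → 001 (was 000); enqueue [0,1]
  #4 pop 3: in=001 → 001 (no change)
  #5 pop 0: in=001 → 000 (no change)
  #6 pop 1: in=001 → 000 (no change)

Fixpoint:
  val[0] = 000
  val[1] = 000
  val[2] = 001
  val[3] = 001

001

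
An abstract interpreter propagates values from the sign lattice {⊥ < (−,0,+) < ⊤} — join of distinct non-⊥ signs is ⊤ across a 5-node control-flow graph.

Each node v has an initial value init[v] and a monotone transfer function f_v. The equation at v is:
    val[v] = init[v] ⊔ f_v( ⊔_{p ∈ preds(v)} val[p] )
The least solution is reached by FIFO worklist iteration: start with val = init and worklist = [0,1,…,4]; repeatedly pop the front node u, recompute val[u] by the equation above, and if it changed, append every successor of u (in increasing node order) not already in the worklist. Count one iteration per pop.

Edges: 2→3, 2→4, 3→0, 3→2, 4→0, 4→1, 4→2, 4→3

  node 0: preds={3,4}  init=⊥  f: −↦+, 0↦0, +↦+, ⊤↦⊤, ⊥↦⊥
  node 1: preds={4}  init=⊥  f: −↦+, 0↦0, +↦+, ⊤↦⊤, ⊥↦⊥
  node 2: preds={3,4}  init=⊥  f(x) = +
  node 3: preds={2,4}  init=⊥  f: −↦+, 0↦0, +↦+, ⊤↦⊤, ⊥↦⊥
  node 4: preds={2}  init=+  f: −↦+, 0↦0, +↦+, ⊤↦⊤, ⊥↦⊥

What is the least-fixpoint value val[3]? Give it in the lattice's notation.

+

Iteration log — 7 steps:
  step 1. node 0  ⊔preds=+  new=+  old=⊥  +wl: 
  step 2. node 1  ⊔preds=+  new=+  old=⊥  +wl: 
  step 3. node 2  ⊔preds=+  new=+  old=⊥  +wl: 
  step 4. node 3  ⊔preds=+  new=+  old=⊥  +wl: 0,2
  step 5. node 4  ⊔preds=+  new=+  stable
  step 6. node 0  ⊔preds=+  new=+  stable
  step 7. node 2  ⊔preds=+  new=+  stable

Least fixpoint reached:
  node 0: +
  node 1: +
  node 2: +
  node 3: +
  node 4: +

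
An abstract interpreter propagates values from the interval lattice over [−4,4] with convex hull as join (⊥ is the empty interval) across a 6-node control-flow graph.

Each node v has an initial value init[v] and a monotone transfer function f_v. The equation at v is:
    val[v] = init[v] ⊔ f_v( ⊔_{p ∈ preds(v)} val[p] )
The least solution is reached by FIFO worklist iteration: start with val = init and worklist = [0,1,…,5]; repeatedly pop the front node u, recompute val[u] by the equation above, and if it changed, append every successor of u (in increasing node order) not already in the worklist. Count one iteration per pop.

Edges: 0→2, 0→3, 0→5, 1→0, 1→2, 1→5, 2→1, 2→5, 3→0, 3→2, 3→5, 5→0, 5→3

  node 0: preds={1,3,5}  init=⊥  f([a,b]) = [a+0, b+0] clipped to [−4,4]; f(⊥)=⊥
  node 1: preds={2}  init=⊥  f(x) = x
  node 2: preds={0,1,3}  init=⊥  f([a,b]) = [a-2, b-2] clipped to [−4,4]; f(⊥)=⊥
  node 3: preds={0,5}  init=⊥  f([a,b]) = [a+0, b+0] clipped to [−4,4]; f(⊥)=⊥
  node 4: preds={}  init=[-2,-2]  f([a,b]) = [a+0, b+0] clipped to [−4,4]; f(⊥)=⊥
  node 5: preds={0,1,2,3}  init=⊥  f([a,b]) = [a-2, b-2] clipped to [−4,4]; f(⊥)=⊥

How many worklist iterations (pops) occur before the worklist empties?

6

Worklist (6 pops):
  #1 pop 0: in=⊥ → ⊥ (no change)
  #2 pop 1: in=⊥ → ⊥ (no change)
  #3 pop 2: in=⊥ → ⊥ (no change)
  #4 pop 3: in=⊥ → ⊥ (no change)
  #5 pop 4: in=⊥ → [-2,-2] (no change)
  #6 pop 5: in=⊥ → ⊥ (no change)

Fixpoint:
  val[0] = ⊥
  val[1] = ⊥
  val[2] = ⊥
  val[3] = ⊥
  val[4] = [-2,-2]
  val[5] = ⊥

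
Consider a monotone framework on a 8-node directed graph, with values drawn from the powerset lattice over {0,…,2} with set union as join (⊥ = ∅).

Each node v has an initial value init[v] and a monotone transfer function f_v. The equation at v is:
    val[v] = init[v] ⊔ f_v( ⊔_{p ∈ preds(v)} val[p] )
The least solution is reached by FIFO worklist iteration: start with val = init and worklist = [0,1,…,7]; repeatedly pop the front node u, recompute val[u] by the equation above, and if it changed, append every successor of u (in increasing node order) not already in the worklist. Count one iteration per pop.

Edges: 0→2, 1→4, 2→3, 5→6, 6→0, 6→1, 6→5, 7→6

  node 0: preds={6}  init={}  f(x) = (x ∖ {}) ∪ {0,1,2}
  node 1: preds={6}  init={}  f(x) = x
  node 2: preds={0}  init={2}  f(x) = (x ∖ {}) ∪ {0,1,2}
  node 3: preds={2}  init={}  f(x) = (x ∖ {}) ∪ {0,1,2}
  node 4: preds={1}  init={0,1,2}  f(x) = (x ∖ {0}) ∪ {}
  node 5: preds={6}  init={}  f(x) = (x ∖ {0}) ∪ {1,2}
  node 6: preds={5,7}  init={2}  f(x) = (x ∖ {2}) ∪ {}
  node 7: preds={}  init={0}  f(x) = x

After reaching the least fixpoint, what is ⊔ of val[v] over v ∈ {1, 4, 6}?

{0,1,2}

Trace (12 dequeues):
  [1] u=0 | in {2} | out {0,1,2} | prev {} | push {}
  [2] u=1 | in {2} | out {2} | prev {} | push {}
  [3] u=2 | in {0,1,2} | out {0,1,2} | prev {2} | push {}
  [4] u=3 | in {0,1,2} | out {0,1,2} | prev {} | push {}
  [5] u=4 | in {2} | out {0,1,2} | ==
  [6] u=5 | in {2} | out {1,2} | prev {} | push {}
  [7] u=6 | in {0,1,2} | out {0,1,2} | prev {2} | push {0,1,5}
  [8] u=7 | in {} | out {0} | ==
  [9] u=0 | in {0,1,2} | out {0,1,2} | ==
  [10] u=1 | in {0,1,2} | out {0,1,2} | prev {2} | push {4}
  [11] u=5 | in {0,1,2} | out {1,2} | ==
  [12] u=4 | in {0,1,2} | out {0,1,2} | ==

Converged values:
  [0] {0,1,2}
  [1] {0,1,2}
  [2] {0,1,2}
  [3] {0,1,2}
  [4] {0,1,2}
  [5] {1,2}
  [6] {0,1,2}
  [7] {0}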